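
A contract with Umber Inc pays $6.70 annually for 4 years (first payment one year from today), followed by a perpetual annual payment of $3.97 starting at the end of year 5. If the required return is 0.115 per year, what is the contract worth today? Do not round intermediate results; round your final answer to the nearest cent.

PV of 4-year annuity: $6.70 × [1 − (1+0.115)^−4] / 0.115 = 20.56641
Perpetuity value at year 4: $3.97 / 0.115 = 34.52174
PV of perpetuity: 34.52174 / (1+0.115)^4 = 22.33537
Total PV = 20.56641 + 22.33537 = 42.90178

$42.90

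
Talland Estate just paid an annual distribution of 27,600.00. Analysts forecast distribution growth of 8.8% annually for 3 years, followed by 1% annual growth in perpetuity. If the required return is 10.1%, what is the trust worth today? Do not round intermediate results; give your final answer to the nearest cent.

D_1 = 30028.80000
D_2 = 32671.33440
D_3 = 35546.41183
Terminal value at year 3: TV = D_3×(1+g_2)/(r−g_2) = 35901.87595/0.091 = 394526.10929
P_0 = D_1/(1+r)^1 + D_2/(1+r)^2 + D_3/(1+r)^3 + TV/(1+r)^3
    = 27274.11444 + 26952.07676 + 26633.84152 + 295606.37292 = 376466.40564

376466.41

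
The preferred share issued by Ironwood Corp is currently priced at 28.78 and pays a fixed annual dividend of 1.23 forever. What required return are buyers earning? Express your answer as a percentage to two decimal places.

4.27%

P = C/r ⇒ r = C/P = 1.23/28.78 = 0.042738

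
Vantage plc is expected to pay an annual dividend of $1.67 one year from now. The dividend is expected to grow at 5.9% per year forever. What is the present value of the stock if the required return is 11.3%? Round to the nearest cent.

$30.93

Growing perpetuity: P = D₁ / (r − g) = $1.6700 / (0.113 − 0.059) = $30.93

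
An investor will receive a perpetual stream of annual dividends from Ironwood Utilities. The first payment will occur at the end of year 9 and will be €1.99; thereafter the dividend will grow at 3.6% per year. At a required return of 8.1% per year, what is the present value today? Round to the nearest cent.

€23.72

Value at end of year 8: C₁ / (r − g) = €1.99 / (0.081 − 0.036) = €44.2222
Discount to today: PV = €44.2222 / (1 + 0.081)^8 = €44.2222 / 1.864685 = €23.72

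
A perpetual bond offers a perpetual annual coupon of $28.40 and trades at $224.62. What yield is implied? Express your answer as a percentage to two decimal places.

12.64%

P = C/r ⇒ r = C/P = $28.40/$224.62 = 0.126436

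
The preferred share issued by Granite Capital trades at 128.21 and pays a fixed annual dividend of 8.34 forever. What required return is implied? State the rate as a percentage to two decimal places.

P = C/r ⇒ r = C/P = 8.34/128.21 = 0.065050

6.50%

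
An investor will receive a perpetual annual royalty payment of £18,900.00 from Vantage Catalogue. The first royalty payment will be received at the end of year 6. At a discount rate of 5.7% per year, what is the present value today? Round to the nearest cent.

£251311.30

Value at end of year 5: C / r = £18,900.00 / 0.057 = £331,578.9474
Discount to today: PV = £331,578.9474 / (1 + 0.057)^5 = £331,578.9474 / 1.319395 = £251,311.30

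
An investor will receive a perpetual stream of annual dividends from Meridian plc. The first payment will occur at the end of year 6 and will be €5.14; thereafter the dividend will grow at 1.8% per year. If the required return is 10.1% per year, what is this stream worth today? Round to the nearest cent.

Value at end of year 5: C₁ / (r − g) = €5.14 / (0.101 − 0.018) = €61.9277
Discount to today: PV = €61.9277 / (1 + 0.101)^5 = €61.9277 / 1.617844 = €38.28

€38.28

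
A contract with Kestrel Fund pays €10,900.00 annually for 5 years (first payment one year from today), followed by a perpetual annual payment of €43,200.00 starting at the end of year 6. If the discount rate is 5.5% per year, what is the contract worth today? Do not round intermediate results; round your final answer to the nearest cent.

€647524.36

PV of 5-year annuity: €10,900.00 × [1 − (1+0.055)^−5] / 0.055 = 46546.10078
Perpetuity value at year 5: €43,200.00 / 0.055 = 785454.54545
PV of perpetuity: 785454.54545 / (1+0.055)^5 = 600978.25611
Total PV = 46546.10078 + 600978.25611 = 647524.35689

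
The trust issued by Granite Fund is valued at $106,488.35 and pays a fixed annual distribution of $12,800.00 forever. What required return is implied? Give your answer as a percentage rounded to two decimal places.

P = C/r ⇒ r = C/P = $12,800.00/$106,488.35 = 0.120201

12.02%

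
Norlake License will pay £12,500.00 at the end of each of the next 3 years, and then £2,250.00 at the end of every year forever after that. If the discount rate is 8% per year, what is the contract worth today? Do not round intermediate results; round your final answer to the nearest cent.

£54540.24

PV of 3-year annuity: £12,500.00 × [1 − (1+0.08)^−3] / 0.08 = 32213.71234
Perpetuity value at year 3: £2,250.00 / 0.08 = 28125.00000
PV of perpetuity: 28125.00000 / (1+0.08)^3 = 22326.53178
Total PV = 32213.71234 + 22326.53178 = 54540.24412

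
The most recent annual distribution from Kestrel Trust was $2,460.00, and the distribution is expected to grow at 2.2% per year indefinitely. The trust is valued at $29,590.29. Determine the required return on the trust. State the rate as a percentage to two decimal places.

D₁ = $2,460.00 × 1.022 = $2,514.1200
P = D₁/(r − g) ⇒ r = D₁/P + g = $2,514.1200/$29,590.29 + 0.022 = 0.084964 + 0.022 = 0.106964

10.70%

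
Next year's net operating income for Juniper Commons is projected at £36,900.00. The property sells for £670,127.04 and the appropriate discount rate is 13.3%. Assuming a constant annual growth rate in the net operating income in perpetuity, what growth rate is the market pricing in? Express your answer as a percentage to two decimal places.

7.79%

P = D₁/(r−g) ⇒ g = r − D₁/P = 0.133 − £36,900.00/£670,127.04 = 0.077936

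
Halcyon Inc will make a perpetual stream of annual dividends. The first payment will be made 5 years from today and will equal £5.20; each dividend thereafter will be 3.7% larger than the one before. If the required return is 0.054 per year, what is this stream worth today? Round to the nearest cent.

£247.85

Value at end of year 4: C₁ / (r − g) = £5.20 / (0.054 − 0.037) = £305.8824
Discount to today: PV = £305.8824 / (1 + 0.054)^4 = £305.8824 / 1.234134 = £247.85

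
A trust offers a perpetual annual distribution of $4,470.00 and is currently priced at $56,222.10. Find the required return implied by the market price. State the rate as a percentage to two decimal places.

7.95%

P = C/r ⇒ r = C/P = $4,470.00/$56,222.10 = 0.079506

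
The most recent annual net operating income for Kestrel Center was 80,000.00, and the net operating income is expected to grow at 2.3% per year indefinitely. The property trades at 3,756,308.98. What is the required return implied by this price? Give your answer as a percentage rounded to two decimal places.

4.48%

D₁ = 80,000.00 × 1.023 = 81,840.0000
P = D₁/(r − g) ⇒ r = D₁/P + g = 81,840.0000/3,756,308.98 + 0.023 = 0.021787 + 0.023 = 0.044787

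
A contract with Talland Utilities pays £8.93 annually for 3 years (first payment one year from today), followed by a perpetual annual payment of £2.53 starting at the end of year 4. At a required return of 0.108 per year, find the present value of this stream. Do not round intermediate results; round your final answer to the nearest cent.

PV of 3-year annuity: £8.93 × [1 − (1+0.108)^−3] / 0.108 = 21.89851
Perpetuity value at year 3: £2.53 / 0.108 = 23.42593
PV of perpetuity: 23.42593 / (1+0.108)^3 = 17.22176
Total PV = 21.89851 + 17.22176 = 39.12026

£39.12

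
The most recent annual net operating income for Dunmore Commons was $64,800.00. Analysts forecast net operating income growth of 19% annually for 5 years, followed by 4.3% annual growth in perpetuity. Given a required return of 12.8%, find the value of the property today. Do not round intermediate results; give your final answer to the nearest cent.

$1420539.72

D_1 = 77112.00000
D_2 = 91763.28000
D_3 = 109198.30320
D_4 = 129945.98081
D_5 = 154635.71716
Terminal value at year 5: TV = D_5×(1+g_2)/(r−g_2) = 161285.05300/0.085 = 1897471.21176
P_0 = D_1/(1+r)^1 + D_2/(1+r)^2 + D_3/(1+r)^3 + D_4/(1+r)^4 + D_5/(1+r)^5 + TV/(1+r)^5
    = 68361.70213 + 72119.17157 + 76083.16859 + 80265.04488 + 84676.77607 + 1039033.85222 = 1420539.71545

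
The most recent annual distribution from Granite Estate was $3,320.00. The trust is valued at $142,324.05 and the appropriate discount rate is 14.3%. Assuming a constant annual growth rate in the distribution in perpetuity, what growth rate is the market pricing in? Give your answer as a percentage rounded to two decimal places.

P = D₀(1+g)/(r−g) ⇒ P(r−g) = D₀(1+g) ⇒ g(P+D₀) = P·r − D₀
g = (P·r − D₀)/(P + D₀) = ($142,324.05×0.143 − $3,320.00) / ($142,324.05 + $3,320.00) = 0.116945

11.69%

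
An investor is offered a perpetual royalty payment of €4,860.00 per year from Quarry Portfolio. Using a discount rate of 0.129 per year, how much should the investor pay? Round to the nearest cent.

€37674.42

Level perpetuity: PV = C / r = €4,860.00 / 0.129 = €37,674.42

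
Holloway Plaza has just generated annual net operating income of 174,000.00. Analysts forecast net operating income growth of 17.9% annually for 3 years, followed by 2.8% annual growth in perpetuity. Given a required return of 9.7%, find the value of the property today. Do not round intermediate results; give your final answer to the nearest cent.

3822212.98

D_1 = 205146.00000
D_2 = 241867.13400
D_3 = 285161.35099
Terminal value at year 3: TV = D_3×(1+g_2)/(r−g_2) = 293145.86881/0.069 = 4248490.85237
P_0 = D_1/(1+r)^1 + D_2/(1+r)^2 + D_3/(1+r)^3 + TV/(1+r)^3
    = 187006.38104 + 200984.98017 + 216008.47003 + 3218213.14764 = 3822212.97888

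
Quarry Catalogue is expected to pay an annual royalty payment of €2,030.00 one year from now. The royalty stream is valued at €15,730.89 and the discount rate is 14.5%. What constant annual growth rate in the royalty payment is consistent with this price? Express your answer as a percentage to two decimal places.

1.60%

P = D₁/(r−g) ⇒ g = r − D₁/P = 0.145 − €2,030.00/€15,730.89 = 0.015955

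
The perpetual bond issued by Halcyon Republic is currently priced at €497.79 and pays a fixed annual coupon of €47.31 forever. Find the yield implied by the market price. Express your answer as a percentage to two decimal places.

P = C/r ⇒ r = C/P = €47.31/€497.79 = 0.095040

9.50%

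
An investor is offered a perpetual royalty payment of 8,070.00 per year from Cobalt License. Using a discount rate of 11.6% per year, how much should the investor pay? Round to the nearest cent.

69568.97

Level perpetuity: PV = C / r = 8,070.00 / 0.116 = 69,568.97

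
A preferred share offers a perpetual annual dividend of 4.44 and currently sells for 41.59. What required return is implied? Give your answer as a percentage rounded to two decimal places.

P = C/r ⇒ r = C/P = 4.44/41.59 = 0.106756

10.68%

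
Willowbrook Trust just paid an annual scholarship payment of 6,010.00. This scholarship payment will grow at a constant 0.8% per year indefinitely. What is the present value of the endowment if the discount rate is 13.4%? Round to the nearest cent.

D₁ = D₀ × (1 + g) = 6,010.00 × 1.008 = 6,058.0800
Growing perpetuity: P = D₁ / (r − g) = 6,058.0800 / (0.134 − 0.008) = 48,080.00

48080.00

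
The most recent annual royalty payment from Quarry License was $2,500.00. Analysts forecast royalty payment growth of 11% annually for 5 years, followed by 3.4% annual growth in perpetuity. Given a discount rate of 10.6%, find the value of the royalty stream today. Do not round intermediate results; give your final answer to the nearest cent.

D_1 = 2775.00000
D_2 = 3080.25000
D_3 = 3419.07750
D_4 = 3795.17603
D_5 = 4212.64539
Terminal value at year 5: TV = D_5×(1+g_2)/(r−g_2) = 4355.87533/0.072 = 60498.26849
P_0 = D_1/(1+r)^1 + D_2/(1+r)^2 + D_3/(1+r)^3 + D_4/(1+r)^4 + D_5/(1+r)^5 + TV/(1+r)^5
    = 2509.04159 + 2518.11588 + 2527.22299 + 2536.36304 + 2545.53614 + 36556.72739 = 49193.00703

$49193.01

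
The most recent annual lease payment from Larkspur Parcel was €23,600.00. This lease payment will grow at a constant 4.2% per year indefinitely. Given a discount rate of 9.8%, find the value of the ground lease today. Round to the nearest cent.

€439128.57

D₁ = D₀ × (1 + g) = €23,600.00 × 1.042 = €24,591.2000
Growing perpetuity: P = D₁ / (r − g) = €24,591.2000 / (0.098 − 0.042) = €439,128.57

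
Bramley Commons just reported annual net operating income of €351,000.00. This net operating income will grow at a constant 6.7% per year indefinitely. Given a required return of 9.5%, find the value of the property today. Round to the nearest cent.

€13375607.14

D₁ = D₀ × (1 + g) = €351,000.00 × 1.067 = €374,517.0000
Growing perpetuity: P = D₁ / (r − g) = €374,517.0000 / (0.095 − 0.067) = €13,375,607.14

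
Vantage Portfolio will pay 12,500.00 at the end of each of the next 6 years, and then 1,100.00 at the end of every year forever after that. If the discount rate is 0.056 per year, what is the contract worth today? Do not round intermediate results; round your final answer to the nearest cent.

PV of 6-year annuity: 12,500.00 × [1 − (1+0.056)^−6] / 0.056 = 62246.68276
Perpetuity value at year 6: 1,100.00 / 0.056 = 19642.85714
PV of perpetuity: 19642.85714 / (1+0.056)^6 = 14165.14906
Total PV = 62246.68276 + 14165.14906 = 76411.83182

76411.83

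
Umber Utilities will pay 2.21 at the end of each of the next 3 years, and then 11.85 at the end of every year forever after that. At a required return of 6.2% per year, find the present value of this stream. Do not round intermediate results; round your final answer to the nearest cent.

PV of 3-year annuity: 2.21 × [1 − (1+0.062)^−3] / 0.062 = 5.88557
Perpetuity value at year 3: 11.85 / 0.062 = 191.12903
PV of perpetuity: 191.12903 / (1+0.062)^3 = 159.57069
Total PV = 5.88557 + 159.57069 = 165.45625

165.46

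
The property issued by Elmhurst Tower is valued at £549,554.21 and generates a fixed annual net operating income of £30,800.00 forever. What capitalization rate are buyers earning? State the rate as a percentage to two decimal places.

P = C/r ⇒ r = C/P = £30,800.00/£549,554.21 = 0.056045

5.60%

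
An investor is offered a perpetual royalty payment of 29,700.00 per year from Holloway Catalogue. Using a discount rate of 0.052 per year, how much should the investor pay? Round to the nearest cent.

571153.85

Level perpetuity: PV = C / r = 29,700.00 / 0.052 = 571,153.85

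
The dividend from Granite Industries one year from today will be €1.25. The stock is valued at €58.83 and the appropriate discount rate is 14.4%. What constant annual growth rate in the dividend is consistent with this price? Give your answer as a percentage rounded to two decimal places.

P = D₁/(r−g) ⇒ g = r − D₁/P = 0.144 − €1.25/€58.83 = 0.122752

12.28%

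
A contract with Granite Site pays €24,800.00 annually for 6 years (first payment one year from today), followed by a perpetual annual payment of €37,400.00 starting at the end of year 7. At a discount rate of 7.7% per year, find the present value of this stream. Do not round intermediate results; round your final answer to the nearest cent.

€426932.07

PV of 6-year annuity: €24,800.00 × [1 − (1+0.077)^−6] / 0.077 = 115698.33658
Perpetuity value at year 6: €37,400.00 / 0.077 = 485714.28571
PV of perpetuity: 485714.28571 / (1+0.077)^6 = 311233.72975
Total PV = 115698.33658 + 311233.72975 = 426932.06632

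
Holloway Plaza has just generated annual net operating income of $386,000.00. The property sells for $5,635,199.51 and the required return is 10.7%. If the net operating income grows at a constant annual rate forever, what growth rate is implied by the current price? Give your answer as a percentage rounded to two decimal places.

3.60%

P = D₀(1+g)/(r−g) ⇒ P(r−g) = D₀(1+g) ⇒ g(P+D₀) = P·r − D₀
g = (P·r − D₀)/(P + D₀) = ($5,635,199.51×0.107 − $386,000.00) / ($5,635,199.51 + $386,000.00) = 0.036034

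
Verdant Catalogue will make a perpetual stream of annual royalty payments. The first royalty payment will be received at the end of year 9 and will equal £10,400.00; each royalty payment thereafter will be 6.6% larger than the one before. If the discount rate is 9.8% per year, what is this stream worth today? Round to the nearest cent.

£153838.36

Value at end of year 8: C₁ / (r − g) = £10,400.00 / (0.098 − 0.066) = £325,000.0000
Discount to today: PV = £325,000.0000 / (1 + 0.098)^8 = £325,000.0000 / 2.112607 = £153,838.36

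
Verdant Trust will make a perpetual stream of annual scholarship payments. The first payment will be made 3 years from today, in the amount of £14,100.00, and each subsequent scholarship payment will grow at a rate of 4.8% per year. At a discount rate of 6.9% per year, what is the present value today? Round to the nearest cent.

£587549.43

Value at end of year 2: C₁ / (r − g) = £14,100.00 / (0.069 − 0.048) = £671,428.5714
Discount to today: PV = £671,428.5714 / (1 + 0.069)^2 = £671,428.5714 / 1.142761 = £587,549.43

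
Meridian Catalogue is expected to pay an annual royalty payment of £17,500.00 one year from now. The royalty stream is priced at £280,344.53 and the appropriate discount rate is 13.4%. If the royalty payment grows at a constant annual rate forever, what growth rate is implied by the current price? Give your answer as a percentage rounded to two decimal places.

7.16%

P = D₁/(r−g) ⇒ g = r − D₁/P = 0.134 − £17,500.00/£280,344.53 = 0.071577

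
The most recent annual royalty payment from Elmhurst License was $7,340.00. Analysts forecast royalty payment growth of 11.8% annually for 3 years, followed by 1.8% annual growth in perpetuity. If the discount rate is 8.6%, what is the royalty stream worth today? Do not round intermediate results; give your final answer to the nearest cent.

D_1 = 8206.12000
D_2 = 9174.44216
D_3 = 10257.02633
Terminal value at year 3: TV = D_3×(1+g_2)/(r−g_2) = 10441.65281/0.068 = 153553.71778
P_0 = D_1/(1+r)^1 + D_2/(1+r)^2 + D_3/(1+r)^3 + TV/(1+r)^3
    = 7556.27993 + 7778.93274 + 8008.14623 + 119886.65973 = 143230.01863

$143230.02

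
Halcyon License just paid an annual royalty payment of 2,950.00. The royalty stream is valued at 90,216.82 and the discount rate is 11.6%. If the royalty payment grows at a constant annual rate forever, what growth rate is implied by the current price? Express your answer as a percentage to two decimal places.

8.07%

P = D₀(1+g)/(r−g) ⇒ P(r−g) = D₀(1+g) ⇒ g(P+D₀) = P·r − D₀
g = (P·r − D₀)/(P + D₀) = (90,216.82×0.116 − 2,950.00) / (90,216.82 + 2,950.00) = 0.080663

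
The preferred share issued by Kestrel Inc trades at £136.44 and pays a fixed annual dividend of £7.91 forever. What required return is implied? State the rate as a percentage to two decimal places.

P = C/r ⇒ r = C/P = £7.91/£136.44 = 0.057974

5.80%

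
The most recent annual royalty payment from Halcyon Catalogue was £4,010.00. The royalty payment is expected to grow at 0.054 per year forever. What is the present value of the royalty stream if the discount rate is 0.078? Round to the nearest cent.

D₁ = D₀ × (1 + g) = £4,010.00 × 1.054 = £4,226.5400
Growing perpetuity: P = D₁ / (r − g) = £4,226.5400 / (0.078 − 0.054) = £176,105.83

£176105.83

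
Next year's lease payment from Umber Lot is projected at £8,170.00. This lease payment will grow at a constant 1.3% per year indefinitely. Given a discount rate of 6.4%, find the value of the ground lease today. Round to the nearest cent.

Growing perpetuity: P = D₁ / (r − g) = £8,170.0000 / (0.064 − 0.013) = £160,196.08

£160196.08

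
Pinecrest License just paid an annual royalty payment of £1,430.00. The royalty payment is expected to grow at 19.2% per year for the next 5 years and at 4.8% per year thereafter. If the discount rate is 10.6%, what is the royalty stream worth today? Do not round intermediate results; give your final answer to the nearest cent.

£46574.15

D_1 = 1704.56000
D_2 = 2031.83552
D_3 = 2421.94794
D_4 = 2886.96194
D_5 = 3441.25864
Terminal value at year 5: TV = D_5×(1+g_2)/(r−g_2) = 3606.43905/0.058 = 62179.98366
P_0 = D_1/(1+r)^1 + D_2/(1+r)^2 + D_3/(1+r)^3 + D_4/(1+r)^4 + D_5/(1+r)^5 + TV/(1+r)^5
    = 1541.19349 + 1661.03313 + 1790.19122 + 1929.39235 + 2079.41743 + 37572.92181 = 46574.14942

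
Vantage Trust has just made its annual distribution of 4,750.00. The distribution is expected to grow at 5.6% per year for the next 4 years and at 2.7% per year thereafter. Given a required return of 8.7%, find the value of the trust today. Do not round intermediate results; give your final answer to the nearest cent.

90102.07

D_1 = 5016.00000
D_2 = 5296.89600
D_3 = 5593.52218
D_4 = 5906.75942
Terminal value at year 4: TV = D_4×(1+g_2)/(r−g_2) = 6066.24192/0.06 = 101104.03204
P_0 = D_1/(1+r)^1 + D_2/(1+r)^2 + D_3/(1+r)^3 + D_4/(1+r)^4 + TV/(1+r)^4
    = 4614.53542 + 4482.93413 + 4355.08596 + 4230.88388 + 72418.62910 = 90102.06850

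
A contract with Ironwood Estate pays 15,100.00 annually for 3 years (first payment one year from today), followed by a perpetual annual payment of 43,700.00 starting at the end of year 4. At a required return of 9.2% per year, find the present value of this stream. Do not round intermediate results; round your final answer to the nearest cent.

402862.24

PV of 3-year annuity: 15,100.00 × [1 − (1+0.092)^−3] / 0.092 = 38086.71694
Perpetuity value at year 3: 43,700.00 / 0.092 = 475000.00000
PV of perpetuity: 475000.00000 / (1+0.092)^3 = 364775.52780
Total PV = 38086.71694 + 364775.52780 = 402862.24474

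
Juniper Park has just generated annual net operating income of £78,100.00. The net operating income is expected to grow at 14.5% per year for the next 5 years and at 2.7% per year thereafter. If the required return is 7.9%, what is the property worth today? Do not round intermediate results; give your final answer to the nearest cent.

D_1 = 89424.50000
D_2 = 102391.05250
D_3 = 117237.75511
D_4 = 134237.22960
D_5 = 153701.62790
Terminal value at year 5: TV = D_5×(1+g_2)/(r−g_2) = 157851.57185/0.052 = 3035607.15095
P_0 = D_1/(1+r)^1 + D_2/(1+r)^2 + D_3/(1+r)^3 + D_4/(1+r)^4 + D_5/(1+r)^5 + TV/(1+r)^5
    = 82877.20111 + 87946.61286 + 93326.10910 + 99034.65702 + 105092.38395 + 2075574.58308 = 2543851.54713

£2543851.55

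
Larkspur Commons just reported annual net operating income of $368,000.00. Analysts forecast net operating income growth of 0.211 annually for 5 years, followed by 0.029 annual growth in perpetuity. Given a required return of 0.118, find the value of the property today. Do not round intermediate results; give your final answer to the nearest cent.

$8697707.17

D_1 = 445648.00000
D_2 = 539679.72800
D_3 = 653552.15061
D_4 = 791451.65439
D_5 = 958447.95346
Terminal value at year 5: TV = D_5×(1+g_2)/(r−g_2) = 986242.94411/0.089 = 11081381.39452
P_0 = D_1/(1+r)^1 + D_2/(1+r)^2 + D_3/(1+r)^3 + D_4/(1+r)^4 + D_5/(1+r)^5 + TV/(1+r)^5
    = 398611.80680 + 431770.03402 + 467686.50375 + 506590.65836 + 548731.02618 + 6344317.14542 = 8697707.17453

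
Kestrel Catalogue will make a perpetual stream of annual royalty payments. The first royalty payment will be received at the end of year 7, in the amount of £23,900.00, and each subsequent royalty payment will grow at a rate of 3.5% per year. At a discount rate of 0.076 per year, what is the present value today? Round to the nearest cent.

Value at end of year 6: C₁ / (r − g) = £23,900.00 / (0.076 − 0.035) = £582,926.8293
Discount to today: PV = £582,926.8293 / (1 + 0.076)^6 = £582,926.8293 / 1.551935 = £375,612.83

£375612.83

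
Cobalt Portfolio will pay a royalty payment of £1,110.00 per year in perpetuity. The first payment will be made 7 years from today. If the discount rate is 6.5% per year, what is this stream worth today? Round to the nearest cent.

£11703.40

Value at end of year 6: C / r = £1,110.00 / 0.065 = £17,076.9231
Discount to today: PV = £17,076.9231 / (1 + 0.065)^6 = £17,076.9231 / 1.459142 = £11,703.40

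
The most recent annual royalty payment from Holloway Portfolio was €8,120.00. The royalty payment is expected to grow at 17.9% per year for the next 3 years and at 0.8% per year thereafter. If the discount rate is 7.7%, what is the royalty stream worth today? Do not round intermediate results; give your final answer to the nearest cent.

D_1 = 9573.48000
D_2 = 11287.13292
D_3 = 13307.52971
Terminal value at year 3: TV = D_3×(1+g_2)/(r−g_2) = 13413.98995/0.069 = 194405.65145
P_0 = D_1/(1+r)^1 + D_2/(1+r)^2 + D_3/(1+r)^3 + TV/(1+r)^3
    = 8889.02507 + 9730.88260 + 10652.47036 + 155618.69749 = 184891.07552

€184891.08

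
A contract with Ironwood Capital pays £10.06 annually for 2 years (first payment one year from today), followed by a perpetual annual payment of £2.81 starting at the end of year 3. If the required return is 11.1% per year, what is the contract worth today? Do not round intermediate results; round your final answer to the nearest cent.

PV of 2-year annuity: £10.06 × [1 − (1+0.111)^−2] / 0.111 = 17.20514
Perpetuity value at year 2: £2.81 / 0.111 = 25.31532
PV of perpetuity: 25.31532 / (1+0.111)^2 = 20.50951
Total PV = 17.20514 + 20.50951 = 37.71464

£37.71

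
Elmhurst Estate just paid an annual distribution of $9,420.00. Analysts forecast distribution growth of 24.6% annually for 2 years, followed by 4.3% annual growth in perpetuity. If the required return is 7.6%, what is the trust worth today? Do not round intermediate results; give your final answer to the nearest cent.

D_1 = 11737.32000
D_2 = 14624.70072
Terminal value at year 2: TV = D_2×(1+g_2)/(r−g_2) = 15253.56285/0.033 = 462229.17730
P_0 = D_1/(1+r)^1 + D_2/(1+r)^2 + TV/(1+r)^2
    = 10908.28996 + 12631.71867 + 399238.86598 = 422778.87462

$422778.87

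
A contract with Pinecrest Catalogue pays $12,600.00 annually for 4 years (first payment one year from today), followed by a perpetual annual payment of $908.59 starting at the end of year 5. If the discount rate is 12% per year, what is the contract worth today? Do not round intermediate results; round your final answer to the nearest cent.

$43082.48

PV of 4-year annuity: $12,600.00 × [1 − (1+0.12)^−4] / 0.12 = 38270.60177
Perpetuity value at year 4: $908.59 / 0.12 = 7571.58333
PV of perpetuity: 7571.58333 / (1+0.12)^4 = 4811.87809
Total PV = 38270.60177 + 4811.87809 = 43082.47986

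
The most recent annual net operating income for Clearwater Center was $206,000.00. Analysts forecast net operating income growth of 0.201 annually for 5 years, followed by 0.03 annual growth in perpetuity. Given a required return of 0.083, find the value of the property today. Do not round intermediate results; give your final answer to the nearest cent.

$8134069.95

D_1 = 247406.00000
D_2 = 297134.60600
D_3 = 356858.66181
D_4 = 428587.25283
D_5 = 514733.29065
Terminal value at year 5: TV = D_5×(1+g_2)/(r−g_2) = 530175.28937/0.053 = 10003307.34655
P_0 = D_1/(1+r)^1 + D_2/(1+r)^2 + D_3/(1+r)^3 + D_4/(1+r)^4 + D_5/(1+r)^5 + TV/(1+r)^5
    = 228445.06002 + 253335.65751 + 280938.24992 + 311548.32702 + 345493.57410 + 6714309.08151 = 8134069.95008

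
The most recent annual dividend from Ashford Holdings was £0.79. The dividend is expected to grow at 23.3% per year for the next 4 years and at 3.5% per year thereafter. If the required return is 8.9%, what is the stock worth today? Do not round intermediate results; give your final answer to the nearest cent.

£29.24

D_1 = 0.97407
D_2 = 1.20103
D_3 = 1.48087
D_4 = 1.82591
Terminal value at year 4: TV = D_4×(1+g_2)/(r−g_2) = 1.88982/0.054 = 34.99661
P_0 = D_1/(1+r)^1 + D_2/(1+r)^2 + D_3/(1+r)^3 + D_4/(1+r)^4 + TV/(1+r)^4
    = 0.89446 + 1.01274 + 1.14665 + 1.29828 + 24.88367 = 29.23581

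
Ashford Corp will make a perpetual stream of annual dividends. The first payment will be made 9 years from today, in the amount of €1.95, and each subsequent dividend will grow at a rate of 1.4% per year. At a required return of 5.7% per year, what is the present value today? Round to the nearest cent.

Value at end of year 8: C₁ / (r − g) = €1.95 / (0.057 − 0.014) = €45.3488
Discount to today: PV = €45.3488 / (1 + 0.057)^8 = €45.3488 / 1.558116 = €29.10

€29.10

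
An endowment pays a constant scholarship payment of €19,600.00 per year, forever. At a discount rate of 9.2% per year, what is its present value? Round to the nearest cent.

Level perpetuity: PV = C / r = €19,600.00 / 0.092 = €213,043.48

€213043.48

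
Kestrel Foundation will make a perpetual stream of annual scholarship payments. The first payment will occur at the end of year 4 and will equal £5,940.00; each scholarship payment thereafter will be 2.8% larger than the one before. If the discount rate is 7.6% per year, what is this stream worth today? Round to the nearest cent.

£99336.39

Value at end of year 3: C₁ / (r − g) = £5,940.00 / (0.076 − 0.028) = £123,750.0000
Discount to today: PV = £123,750.0000 / (1 + 0.076)^3 = £123,750.0000 / 1.245767 = £99,336.39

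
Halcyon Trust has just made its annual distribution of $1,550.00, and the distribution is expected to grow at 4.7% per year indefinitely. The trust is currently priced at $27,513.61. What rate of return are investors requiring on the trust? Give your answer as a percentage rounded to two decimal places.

10.60%

D₁ = $1,550.00 × 1.047 = $1,622.8500
P = D₁/(r − g) ⇒ r = D₁/P + g = $1,622.8500/$27,513.61 + 0.047 = 0.058984 + 0.047 = 0.105984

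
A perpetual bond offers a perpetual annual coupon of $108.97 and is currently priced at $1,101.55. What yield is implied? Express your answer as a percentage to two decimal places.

P = C/r ⇒ r = C/P = $108.97/$1,101.55 = 0.098924

9.89%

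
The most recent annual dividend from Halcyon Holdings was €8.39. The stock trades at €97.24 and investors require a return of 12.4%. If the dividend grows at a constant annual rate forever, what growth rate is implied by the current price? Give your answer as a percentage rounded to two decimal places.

3.47%

P = D₀(1+g)/(r−g) ⇒ P(r−g) = D₀(1+g) ⇒ g(P+D₀) = P·r − D₀
g = (P·r − D₀)/(P + D₀) = (€97.24×0.124 − €8.39) / (€97.24 + €8.39) = 0.034723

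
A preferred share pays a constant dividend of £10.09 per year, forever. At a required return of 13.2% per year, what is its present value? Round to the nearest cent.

Level perpetuity: PV = C / r = £10.09 / 0.132 = £76.44

£76.44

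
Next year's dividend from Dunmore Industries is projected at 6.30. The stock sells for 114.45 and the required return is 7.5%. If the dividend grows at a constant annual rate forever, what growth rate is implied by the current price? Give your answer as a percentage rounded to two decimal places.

P = D₁/(r−g) ⇒ g = r − D₁/P = 0.075 − 6.30/114.45 = 0.019954

2.00%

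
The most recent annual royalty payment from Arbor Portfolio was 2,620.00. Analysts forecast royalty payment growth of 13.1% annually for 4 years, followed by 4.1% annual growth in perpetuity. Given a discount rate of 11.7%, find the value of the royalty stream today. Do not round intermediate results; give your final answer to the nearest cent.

48532.91

D_1 = 2963.22000
D_2 = 3351.40182
D_3 = 3790.43546
D_4 = 4286.98250
Terminal value at year 4: TV = D_4×(1+g_2)/(r−g_2) = 4462.74879/0.076 = 58720.37876
P_0 = D_1/(1+r)^1 + D_2/(1+r)^2 + D_3/(1+r)^3 + D_4/(1+r)^4 + TV/(1+r)^4
    = 2652.83796 + 2686.08749 + 2719.75377 + 2753.84200 + 37720.38839 = 48532.90960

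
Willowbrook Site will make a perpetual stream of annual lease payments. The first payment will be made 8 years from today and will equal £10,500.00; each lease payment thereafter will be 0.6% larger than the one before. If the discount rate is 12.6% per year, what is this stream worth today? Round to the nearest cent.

Value at end of year 7: C₁ / (r − g) = £10,500.00 / (0.126 − 0.006) = £87,500.0000
Discount to today: PV = £87,500.0000 / (1 + 0.126)^7 = £87,500.0000 / 2.294926 = £38,127.59

£38127.59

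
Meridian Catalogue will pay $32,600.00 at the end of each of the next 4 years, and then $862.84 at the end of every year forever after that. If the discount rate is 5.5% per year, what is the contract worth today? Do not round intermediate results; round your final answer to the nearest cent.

$126931.51

PV of 4-year annuity: $32,600.00 × [1 − (1+0.055)^−4] / 0.055 = 114267.89397
Perpetuity value at year 4: $862.84 / 0.055 = 15688.00000
PV of perpetuity: 15688.00000 / (1+0.055)^4 = 12663.61627
Total PV = 114267.89397 + 12663.61627 = 126931.51024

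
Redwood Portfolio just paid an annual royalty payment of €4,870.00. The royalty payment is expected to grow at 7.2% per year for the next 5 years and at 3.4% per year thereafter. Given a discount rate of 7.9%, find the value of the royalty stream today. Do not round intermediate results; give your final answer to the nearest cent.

€132198.93

D_1 = 5220.64000
D_2 = 5596.52608
D_3 = 5999.47596
D_4 = 6431.43823
D_5 = 6894.50178
Terminal value at year 5: TV = D_5×(1+g_2)/(r−g_2) = 7128.91484/0.045 = 158420.32977
P_0 = D_1/(1+r)^1 + D_2/(1+r)^2 + D_3/(1+r)^3 + D_4/(1+r)^4 + D_5/(1+r)^5 + TV/(1+r)^5
    = 4838.40593 + 4807.01683 + 4775.83136 + 4744.84821 + 4714.06606 + 108318.76246 = 132198.93086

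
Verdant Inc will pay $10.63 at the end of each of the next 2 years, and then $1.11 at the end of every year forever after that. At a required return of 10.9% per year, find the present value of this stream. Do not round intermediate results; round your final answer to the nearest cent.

$26.51

PV of 2-year annuity: $10.63 × [1 − (1+0.109)^−2] / 0.109 = 18.22832
Perpetuity value at year 2: $1.11 / 0.109 = 10.18349
PV of perpetuity: 10.18349 / (1+0.109)^2 = 8.28006
Total PV = 18.22832 + 8.28006 = 26.50838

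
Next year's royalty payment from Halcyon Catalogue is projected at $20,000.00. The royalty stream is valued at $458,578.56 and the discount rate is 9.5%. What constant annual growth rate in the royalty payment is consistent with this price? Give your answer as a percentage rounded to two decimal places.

5.14%

P = D₁/(r−g) ⇒ g = r − D₁/P = 0.095 − $20,000.00/$458,578.56 = 0.051387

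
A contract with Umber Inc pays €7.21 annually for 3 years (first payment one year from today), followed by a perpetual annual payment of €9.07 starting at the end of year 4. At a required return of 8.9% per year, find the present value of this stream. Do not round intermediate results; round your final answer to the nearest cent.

€97.19

PV of 3-year annuity: €7.21 × [1 − (1+0.089)^−3] / 0.089 = 18.28321
Perpetuity value at year 3: €9.07 / 0.089 = 101.91011
PV of perpetuity: 101.91011 / (1+0.089)^3 = 78.91029
Total PV = 18.28321 + 78.91029 = 97.19350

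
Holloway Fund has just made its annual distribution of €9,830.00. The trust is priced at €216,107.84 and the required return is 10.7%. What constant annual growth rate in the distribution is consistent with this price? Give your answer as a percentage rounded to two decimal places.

5.88%

P = D₀(1+g)/(r−g) ⇒ P(r−g) = D₀(1+g) ⇒ g(P+D₀) = P·r − D₀
g = (P·r − D₀)/(P + D₀) = (€216,107.84×0.107 − €9,830.00) / (€216,107.84 + €9,830.00) = 0.058837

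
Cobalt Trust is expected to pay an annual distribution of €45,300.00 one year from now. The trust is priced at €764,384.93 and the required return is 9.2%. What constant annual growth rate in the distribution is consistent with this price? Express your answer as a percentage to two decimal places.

3.27%

P = D₁/(r−g) ⇒ g = r − D₁/P = 0.092 − €45,300.00/€764,384.93 = 0.032737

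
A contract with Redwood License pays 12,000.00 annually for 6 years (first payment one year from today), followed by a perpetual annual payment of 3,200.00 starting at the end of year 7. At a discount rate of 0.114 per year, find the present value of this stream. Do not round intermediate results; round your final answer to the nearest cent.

64873.83

PV of 6-year annuity: 12,000.00 × [1 − (1+0.114)^−6] / 0.114 = 50186.79540
Perpetuity value at year 6: 3,200.00 / 0.114 = 28070.17544
PV of perpetuity: 28070.17544 / (1+0.114)^6 = 14687.03000
Total PV = 50186.79540 + 14687.03000 = 64873.82540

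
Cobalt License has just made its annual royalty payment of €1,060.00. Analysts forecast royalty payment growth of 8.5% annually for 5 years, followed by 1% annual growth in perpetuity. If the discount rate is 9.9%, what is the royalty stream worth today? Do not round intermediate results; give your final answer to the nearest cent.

D_1 = 1150.10000
D_2 = 1247.85850
D_3 = 1353.92647
D_4 = 1469.01022
D_5 = 1593.87609
Terminal value at year 5: TV = D_5×(1+g_2)/(r−g_2) = 1609.81485/0.089 = 18087.80733
P_0 = D_1/(1+r)^1 + D_2/(1+r)^2 + D_3/(1+r)^3 + D_4/(1+r)^4 + D_5/(1+r)^5 + TV/(1+r)^5
    = 1046.49682 + 1033.16565 + 1020.00430 + 1007.01061 + 994.18245 + 11282.29526 = 16383.15509

€16383.16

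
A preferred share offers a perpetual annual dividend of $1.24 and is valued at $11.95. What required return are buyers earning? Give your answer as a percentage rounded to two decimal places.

10.38%

P = C/r ⇒ r = C/P = $1.24/$11.95 = 0.103766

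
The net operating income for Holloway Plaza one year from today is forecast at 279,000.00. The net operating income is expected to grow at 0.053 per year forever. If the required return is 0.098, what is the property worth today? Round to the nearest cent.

6200000.00

Growing perpetuity: P = D₁ / (r − g) = 279,000.0000 / (0.098 − 0.053) = 6,200,000.00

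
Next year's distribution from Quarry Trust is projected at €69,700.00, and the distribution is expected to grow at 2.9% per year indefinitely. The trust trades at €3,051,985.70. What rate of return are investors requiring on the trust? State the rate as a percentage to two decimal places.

5.18%

P = D₁/(r − g) ⇒ r = D₁/P + g = €69,700.0000/€3,051,985.70 + 0.029 = 0.022838 + 0.029 = 0.051838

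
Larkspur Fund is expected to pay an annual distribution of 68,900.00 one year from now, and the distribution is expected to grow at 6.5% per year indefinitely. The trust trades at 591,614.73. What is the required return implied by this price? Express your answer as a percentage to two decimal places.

P = D₁/(r − g) ⇒ r = D₁/P + g = 68,900.0000/591,614.73 + 0.065 = 0.116461 + 0.065 = 0.181461

18.15%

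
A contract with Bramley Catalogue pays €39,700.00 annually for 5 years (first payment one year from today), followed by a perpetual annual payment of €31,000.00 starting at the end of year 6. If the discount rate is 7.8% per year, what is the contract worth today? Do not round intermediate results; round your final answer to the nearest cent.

PV of 5-year annuity: €39,700.00 × [1 − (1+0.078)^−5] / 0.078 = 159349.66454
Perpetuity value at year 5: €31,000.00 / 0.078 = 397435.89744
PV of perpetuity: 397435.89744 / (1+0.078)^5 = 273006.68835
Total PV = 159349.66454 + 273006.68835 = 432356.35289

€432356.35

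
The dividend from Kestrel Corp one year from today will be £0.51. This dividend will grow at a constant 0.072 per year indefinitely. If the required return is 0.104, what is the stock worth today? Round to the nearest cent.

£15.94

Growing perpetuity: P = D₁ / (r − g) = £0.5100 / (0.104 − 0.072) = £15.94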